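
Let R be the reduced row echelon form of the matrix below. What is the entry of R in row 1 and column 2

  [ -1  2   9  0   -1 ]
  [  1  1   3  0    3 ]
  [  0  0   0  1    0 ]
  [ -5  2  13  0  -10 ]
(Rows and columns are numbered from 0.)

Multiply ρ1 by -1.
  [  1  -2  -9  0    1 ]
  [  1   1   3  0    3 ]
  [  0   0   0  1    0 ]
  [ -5   2  13  0  -10 ]
Subtract ρ1 from ρ2.
  [  1  -2  -9  0    1 ]
  [  0   3  12  0    2 ]
  [  0   0   0  1    0 ]
  [ -5   2  13  0  -10 ]
Add 5 times ρ1 to ρ4.
  [ 1  -2   -9  0   1 ]
  [ 0   3   12  0   2 ]
  [ 0   0    0  1   0 ]
  [ 0  -8  -32  0  -5 ]
Multiply ρ2 by 1/3.
  [ 1  -2   -9  0    1 ]
  [ 0   1    4  0  2/3 ]
  [ 0   0    0  1    0 ]
  [ 0  -8  -32  0   -5 ]
Add 8 times ρ2 to ρ4.
  [ 1  -2  -9  0    1 ]
  [ 0   1   4  0  2/3 ]
  [ 0   0   0  1    0 ]
  [ 0   0   0  0  1/3 ]
Multiply ρ4 by 3.
  [ 1  -2  -9  0    1 ]
  [ 0   1   4  0  2/3 ]
  [ 0   0   0  1    0 ]
  [ 0   0   0  0    1 ]
Subtract 2/3 times ρ4 from ρ2.
  [ 1  -2  -9  0  1 ]
  [ 0   1   4  0  0 ]
  [ 0   0   0  1  0 ]
  [ 0   0   0  0  1 ]
Subtract ρ4 from ρ1.
  [ 1  -2  -9  0  0 ]
  [ 0   1   4  0  0 ]
  [ 0   0   0  1  0 ]
  [ 0   0   0  0  1 ]
Add 2 times ρ2 to ρ1.
  [ 1  0  -1  0  0 ]
  [ 0  1   4  0  0 ]
  [ 0  0   0  1  0 ]
  [ 0  0   0  0  1 ]

4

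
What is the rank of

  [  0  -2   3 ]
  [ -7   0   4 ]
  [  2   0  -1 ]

ρ1 ↔ ρ2
  [ -7   0   4 ]
  [  0  -2   3 ]
  [  2   0  -1 ]
ρ1 → -1/7·ρ1
  [ 1   0  -4/7 ]
  [ 0  -2     3 ]
  [ 2   0    -1 ]
ρ3 → ρ3 − 2·ρ1
  [ 1   0  -4/7 ]
  [ 0  -2     3 ]
  [ 0   0   1/7 ]
ρ2 → -1/2·ρ2
  [ 1  0  -4/7 ]
  [ 0  1  -3/2 ]
  [ 0  0   1/7 ]
ρ3 → 7·ρ3
  [ 1  0  -4/7 ]
  [ 0  1  -3/2 ]
  [ 0  0     1 ]
ρ2 → ρ2 + 3/2·ρ3
  [ 1  0  -4/7 ]
  [ 0  1     0 ]
  [ 0  0     1 ]
ρ1 → ρ1 + 4/7·ρ3
  [ 1  0  0 ]
  [ 0  1  0 ]
  [ 0  0  1 ]
The reduced form has 3 nonzero rows.

rank = 3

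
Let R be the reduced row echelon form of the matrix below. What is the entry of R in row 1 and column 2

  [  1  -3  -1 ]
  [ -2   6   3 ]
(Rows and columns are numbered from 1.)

r2 := r2 + 2·r1
r1 := r1 + r2

-3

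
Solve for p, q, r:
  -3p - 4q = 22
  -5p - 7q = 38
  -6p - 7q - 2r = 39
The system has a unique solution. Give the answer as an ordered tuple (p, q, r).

Form the augmented matrix and row-reduce:
  [ -3  -4   0  |  22 ]
  [ -5  -7   0  |  38 ]
  [ -6  -7  -2  |  39 ]
Multiply R1 by -1/3.
  [  1  4/3   0  |  -22/3 ]
  [ -5   -7   0  |     38 ]
  [ -6   -7  -2  |     39 ]
Add 5 times R1 to R2.
  [  1   4/3   0  |  -22/3 ]
  [  0  -1/3   0  |    4/3 ]
  [ -6    -7  -2  |     39 ]
Add 6 times R1 to R3.
  [ 1   4/3   0  |  -22/3 ]
  [ 0  -1/3   0  |    4/3 ]
  [ 0     1  -2  |     -5 ]
Multiply R2 by -3.
  [ 1  4/3   0  |  -22/3 ]
  [ 0    1   0  |     -4 ]
  [ 0    1  -2  |     -5 ]
Subtract R2 from R3.
  [ 1  4/3   0  |  -22/3 ]
  [ 0    1   0  |     -4 ]
  [ 0    0  -2  |     -1 ]
Multiply R3 by -1/2.
  [ 1  4/3  0  |  -22/3 ]
  [ 0    1  0  |     -4 ]
  [ 0    0  1  |    1/2 ]
Subtract 4/3 times R2 from R1.
  [ 1  0  0  |   -2 ]
  [ 0  1  0  |   -4 ]
  [ 0  0  1  |  1/2 ]
Reading off the last column: p = -2, q = -4, r = 1/2.

(-2, -4, 1/2)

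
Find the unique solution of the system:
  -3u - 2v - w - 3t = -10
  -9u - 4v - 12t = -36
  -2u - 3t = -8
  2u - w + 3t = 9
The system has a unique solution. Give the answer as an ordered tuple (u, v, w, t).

(2, 1/2, -1, 4/3)

Form the augmented matrix and row-reduce:
  [ -3  -2  -1   -3  |  -10 ]
  [ -9  -4   0  -12  |  -36 ]
  [ -2   0   0   -3  |   -8 ]
  [  2   0  -1    3  |    9 ]
ρ1 -> -1/3·ρ1
  [  1  2/3  1/3    1  |  10/3 ]
  [ -9   -4    0  -12  |   -36 ]
  [ -2    0    0   -3  |    -8 ]
  [  2    0   -1    3  |     9 ]
ρ2 -> ρ2 + 9·ρ1
  [  1  2/3  1/3   1  |  10/3 ]
  [  0    2    3  -3  |    -6 ]
  [ -2    0    0  -3  |    -8 ]
  [  2    0   -1   3  |     9 ]
ρ3 -> ρ3 + 2·ρ1
  [ 1  2/3  1/3   1  |  10/3 ]
  [ 0    2    3  -3  |    -6 ]
  [ 0  4/3  2/3  -1  |  -4/3 ]
  [ 2    0   -1   3  |     9 ]
ρ4 -> ρ4 − 2·ρ1
  [ 1   2/3   1/3   1  |  10/3 ]
  [ 0     2     3  -3  |    -6 ]
  [ 0   4/3   2/3  -1  |  -4/3 ]
  [ 0  -4/3  -5/3   1  |   7/3 ]
ρ2 -> 1/2·ρ2
  [ 1   2/3   1/3     1  |  10/3 ]
  [ 0     1   3/2  -3/2  |    -3 ]
  [ 0   4/3   2/3    -1  |  -4/3 ]
  [ 0  -4/3  -5/3     1  |   7/3 ]
ρ3 -> ρ3 − 4/3·ρ2
  [ 1   2/3   1/3     1  |  10/3 ]
  [ 0     1   3/2  -3/2  |    -3 ]
  [ 0     0  -4/3     1  |   8/3 ]
  [ 0  -4/3  -5/3     1  |   7/3 ]
ρ4 -> ρ4 + 4/3·ρ2
  [ 1  2/3   1/3     1  |  10/3 ]
  [ 0    1   3/2  -3/2  |    -3 ]
  [ 0    0  -4/3     1  |   8/3 ]
  [ 0    0   1/3    -1  |  -5/3 ]
ρ3 -> -3/4·ρ3
  [ 1  2/3  1/3     1  |  10/3 ]
  [ 0    1  3/2  -3/2  |    -3 ]
  [ 0    0    1  -3/4  |    -2 ]
  [ 0    0  1/3    -1  |  -5/3 ]
ρ4 -> ρ4 − 1/3·ρ3
  [ 1  2/3  1/3     1  |  10/3 ]
  [ 0    1  3/2  -3/2  |    -3 ]
  [ 0    0    1  -3/4  |    -2 ]
  [ 0    0    0  -3/4  |    -1 ]
ρ4 -> -4/3·ρ4
  [ 1  2/3  1/3     1  |  10/3 ]
  [ 0    1  3/2  -3/2  |    -3 ]
  [ 0    0    1  -3/4  |    -2 ]
  [ 0    0    0     1  |   4/3 ]
ρ3 -> ρ3 + 3/4·ρ4
  [ 1  2/3  1/3     1  |  10/3 ]
  [ 0    1  3/2  -3/2  |    -3 ]
  [ 0    0    1     0  |    -1 ]
  [ 0    0    0     1  |   4/3 ]
ρ2 -> ρ2 + 3/2·ρ4
  [ 1  2/3  1/3  1  |  10/3 ]
  [ 0    1  3/2  0  |    -1 ]
  [ 0    0    1  0  |    -1 ]
  [ 0    0    0  1  |   4/3 ]
ρ1 -> ρ1 − ρ4
  [ 1  2/3  1/3  0  |    2 ]
  [ 0    1  3/2  0  |   -1 ]
  [ 0    0    1  0  |   -1 ]
  [ 0    0    0  1  |  4/3 ]
ρ2 -> ρ2 − 3/2·ρ3
  [ 1  2/3  1/3  0  |    2 ]
  [ 0    1    0  0  |  1/2 ]
  [ 0    0    1  0  |   -1 ]
  [ 0    0    0  1  |  4/3 ]
ρ1 -> ρ1 − 1/3·ρ3
  [ 1  2/3  0  0  |  7/3 ]
  [ 0    1  0  0  |  1/2 ]
  [ 0    0  1  0  |   -1 ]
  [ 0    0  0  1  |  4/3 ]
ρ1 -> ρ1 − 2/3·ρ2
  [ 1  0  0  0  |    2 ]
  [ 0  1  0  0  |  1/2 ]
  [ 0  0  1  0  |   -1 ]
  [ 0  0  0  1  |  4/3 ]
Reading off the last column: u = 2, v = 1/2, w = -1, t = 4/3.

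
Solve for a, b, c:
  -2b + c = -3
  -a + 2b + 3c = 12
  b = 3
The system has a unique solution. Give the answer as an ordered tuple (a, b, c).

Form the augmented matrix and row-reduce:
  [  0  -2  1  |  -3 ]
  [ -1   2  3  |  12 ]
  [  0   1  0  |   3 ]
R1 <=> R2
  [ -1   2  3  |  12 ]
  [  0  -2  1  |  -3 ]
  [  0   1  0  |   3 ]
R1 := -1·R1
  [ 1  -2  -3  |  -12 ]
  [ 0  -2   1  |   -3 ]
  [ 0   1   0  |    3 ]
R2 := -1/2·R2
  [ 1  -2    -3  |  -12 ]
  [ 0   1  -1/2  |  3/2 ]
  [ 0   1     0  |    3 ]
R3 := R3 − R2
  [ 1  -2    -3  |  -12 ]
  [ 0   1  -1/2  |  3/2 ]
  [ 0   0   1/2  |  3/2 ]
R3 := 2·R3
  [ 1  -2    -3  |  -12 ]
  [ 0   1  -1/2  |  3/2 ]
  [ 0   0     1  |    3 ]
R2 := R2 + 1/2·R3
  [ 1  -2  -3  |  -12 ]
  [ 0   1   0  |    3 ]
  [ 0   0   1  |    3 ]
R1 := R1 + 3·R3
  [ 1  -2  0  |  -3 ]
  [ 0   1  0  |   3 ]
  [ 0   0  1  |   3 ]
R1 := R1 + 2·R2
  [ 1  0  0  |  3 ]
  [ 0  1  0  |  3 ]
  [ 0  0  1  |  3 ]
Reading off the last column: a = 3, b = 3, c = 3.

(3, 3, 3)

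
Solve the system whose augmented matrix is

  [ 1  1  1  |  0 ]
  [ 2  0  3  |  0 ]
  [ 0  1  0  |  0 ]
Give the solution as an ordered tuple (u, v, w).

Subtract 2 times r1 from r2.
Multiply r2 by -1/2.
Subtract r2 from r3.
Multiply r3 by 2.
Add 1/2 times r3 to r2.
Subtract r3 from r1.
Subtract r2 from r1.
Reading off the last column: u = 0, v = 0, w = 0.

(0, 0, 0)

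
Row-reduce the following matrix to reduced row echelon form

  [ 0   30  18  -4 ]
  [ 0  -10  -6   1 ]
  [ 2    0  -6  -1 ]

[[1, 0, -3, 0], [0, 1, 3/5, 0], [0, 0, 0, 1]]

Swap ρ1 and ρ3.
  [ 2    0  -6  -1 ]
  [ 0  -10  -6   1 ]
  [ 0   30  18  -4 ]
Multiply ρ1 by 1/2.
  [ 1    0  -3  -1/2 ]
  [ 0  -10  -6     1 ]
  [ 0   30  18    -4 ]
Multiply ρ2 by -1/10.
  [ 1   0   -3   -1/2 ]
  [ 0   1  3/5  -1/10 ]
  [ 0  30   18     -4 ]
Subtract 30 times ρ2 from ρ3.
  [ 1  0   -3   -1/2 ]
  [ 0  1  3/5  -1/10 ]
  [ 0  0    0     -1 ]
Multiply ρ3 by -1.
  [ 1  0   -3   -1/2 ]
  [ 0  1  3/5  -1/10 ]
  [ 0  0    0      1 ]
Add 1/10 times ρ3 to ρ2.
  [ 1  0   -3  -1/2 ]
  [ 0  1  3/5     0 ]
  [ 0  0    0     1 ]
Add 1/2 times ρ3 to ρ1.
  [ 1  0   -3  0 ]
  [ 0  1  3/5  0 ]
  [ 0  0    0  1 ]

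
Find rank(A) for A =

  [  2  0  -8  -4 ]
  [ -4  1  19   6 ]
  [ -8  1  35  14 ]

R1 → 1/2·R1
  [  1  0  -4  -2 ]
  [ -4  1  19   6 ]
  [ -8  1  35  14 ]
R2 → R2 + 4·R1
  [  1  0  -4  -2 ]
  [  0  1   3  -2 ]
  [ -8  1  35  14 ]
R3 → R3 + 8·R1
  [ 1  0  -4  -2 ]
  [ 0  1   3  -2 ]
  [ 0  1   3  -2 ]
R3 → R3 − R2
  [ 1  0  -4  -2 ]
  [ 0  1   3  -2 ]
  [ 0  0   0   0 ]
The reduced form has 2 nonzero rows.

rank = 2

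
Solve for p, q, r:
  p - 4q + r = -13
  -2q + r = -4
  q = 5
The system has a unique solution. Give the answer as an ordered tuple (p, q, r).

(1, 5, 6)

Form the augmented matrix and row-reduce:
  [ 1  -4  1  |  -13 ]
  [ 0  -2  1  |   -4 ]
  [ 0   1  0  |    5 ]
R2 → -1/2·R2
  [ 1  -4     1  |  -13 ]
  [ 0   1  -1/2  |    2 ]
  [ 0   1     0  |    5 ]
R3 → R3 − R2
  [ 1  -4     1  |  -13 ]
  [ 0   1  -1/2  |    2 ]
  [ 0   0   1/2  |    3 ]
R3 → 2·R3
  [ 1  -4     1  |  -13 ]
  [ 0   1  -1/2  |    2 ]
  [ 0   0     1  |    6 ]
R2 → R2 + 1/2·R3
  [ 1  -4  1  |  -13 ]
  [ 0   1  0  |    5 ]
  [ 0   0  1  |    6 ]
R1 → R1 − R3
  [ 1  -4  0  |  -19 ]
  [ 0   1  0  |    5 ]
  [ 0   0  1  |    6 ]
R1 → R1 + 4·R2
  [ 1  0  0  |  1 ]
  [ 0  1  0  |  5 ]
  [ 0  0  1  |  6 ]
Reading off the last column: p = 1, q = 5, r = 6.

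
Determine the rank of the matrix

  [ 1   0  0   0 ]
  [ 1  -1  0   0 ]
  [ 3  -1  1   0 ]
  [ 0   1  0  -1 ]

rank = 4

r2 -> r2 − r1
r3 -> r3 − 3·r1
r2 -> -1·r2
r3 -> r3 + r2
r4 -> r4 − r2
r4 -> -1·r4
The reduced form has 4 nonzero rows.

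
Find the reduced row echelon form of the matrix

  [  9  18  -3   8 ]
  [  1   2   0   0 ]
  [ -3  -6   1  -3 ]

[[1, 2, 0, 0], [0, 0, 1, 0], [0, 0, 0, 1]]

r1 -> 1/9·r1
r2 -> r2 − r1
r3 -> r3 + 3·r1
r2 -> 3·r2
r3 -> -3·r3
r2 -> r2 + 8/3·r3
r1 -> r1 − 8/9·r3
r1 -> r1 + 1/3·r2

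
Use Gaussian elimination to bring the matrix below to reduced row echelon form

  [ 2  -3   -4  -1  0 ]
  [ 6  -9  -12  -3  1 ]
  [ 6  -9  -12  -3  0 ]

[[1, -3/2, -2, -1/2, 0], [0, 0, 0, 0, 1], [0, 0, 0, 0, 0]]

R1 ← 1/2·R1
  [ 1  -3/2   -2  -1/2  0 ]
  [ 6    -9  -12    -3  1 ]
  [ 6    -9  -12    -3  0 ]
R2 ← R2 − 6·R1
  [ 1  -3/2   -2  -1/2  0 ]
  [ 0     0    0     0  1 ]
  [ 6    -9  -12    -3  0 ]
R3 ← R3 − 6·R1
  [ 1  -3/2  -2  -1/2  0 ]
  [ 0     0   0     0  1 ]
  [ 0     0   0     0  0 ]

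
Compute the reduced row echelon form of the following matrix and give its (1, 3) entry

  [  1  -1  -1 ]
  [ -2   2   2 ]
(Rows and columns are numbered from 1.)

R2 -> R2 + 2·R1
  [ 1  -1  -1 ]
  [ 0   0   0 ]

-1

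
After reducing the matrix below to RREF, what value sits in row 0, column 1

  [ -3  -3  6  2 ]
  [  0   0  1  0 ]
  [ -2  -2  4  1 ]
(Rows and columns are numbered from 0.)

Multiply ρ1 by -1/3.
  [  1   1  -2  -2/3 ]
  [  0   0   1     0 ]
  [ -2  -2   4     1 ]
Add 2 times ρ1 to ρ3.
  [ 1  1  -2  -2/3 ]
  [ 0  0   1     0 ]
  [ 0  0   0  -1/3 ]
Multiply ρ3 by -3.
  [ 1  1  -2  -2/3 ]
  [ 0  0   1     0 ]
  [ 0  0   0     1 ]
Add 2/3 times ρ3 to ρ1.
  [ 1  1  -2  0 ]
  [ 0  0   1  0 ]
  [ 0  0   0  1 ]
Add 2 times ρ2 to ρ1.
  [ 1  1  0  0 ]
  [ 0  0  1  0 ]
  [ 0  0  0  1 ]

1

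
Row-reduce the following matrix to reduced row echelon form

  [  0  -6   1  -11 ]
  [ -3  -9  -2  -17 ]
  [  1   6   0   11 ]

[[1, 0, 0, -1], [0, 1, 0, 2], [0, 0, 1, 1]]

R1 ↔ R2
  [ -3  -9  -2  -17 ]
  [  0  -6   1  -11 ]
  [  1   6   0   11 ]
R1 ← -1/3·R1
  [ 1   3  2/3  17/3 ]
  [ 0  -6    1   -11 ]
  [ 1   6    0    11 ]
R3 ← R3 − R1
  [ 1   3   2/3  17/3 ]
  [ 0  -6     1   -11 ]
  [ 0   3  -2/3  16/3 ]
R2 ← -1/6·R2
  [ 1  3   2/3  17/3 ]
  [ 0  1  -1/6  11/6 ]
  [ 0  3  -2/3  16/3 ]
R3 ← R3 − 3·R2
  [ 1  3   2/3  17/3 ]
  [ 0  1  -1/6  11/6 ]
  [ 0  0  -1/6  -1/6 ]
R3 ← -6·R3
  [ 1  3   2/3  17/3 ]
  [ 0  1  -1/6  11/6 ]
  [ 0  0     1     1 ]
R2 ← R2 + 1/6·R3
  [ 1  3  2/3  17/3 ]
  [ 0  1    0     2 ]
  [ 0  0    1     1 ]
R1 ← R1 − 2/3·R3
  [ 1  3  0  5 ]
  [ 0  1  0  2 ]
  [ 0  0  1  1 ]
R1 ← R1 − 3·R2
  [ 1  0  0  -1 ]
  [ 0  1  0   2 ]
  [ 0  0  1   1 ]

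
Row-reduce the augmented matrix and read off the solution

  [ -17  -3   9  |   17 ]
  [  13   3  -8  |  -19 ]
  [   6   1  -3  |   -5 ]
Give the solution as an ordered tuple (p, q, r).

(2, 1, 6)

R1 → -1/17·R1
R2 → R2 − 13·R1
R3 → R3 − 6·R1
R2 → 17/12·R2
R3 → R3 + 1/17·R2
R3 → 12·R3
R2 → R2 + 19/12·R3
R1 → R1 + 9/17·R3
R1 → R1 − 3/17·R2
Reading off the last column: p = 2, q = 1, r = 6.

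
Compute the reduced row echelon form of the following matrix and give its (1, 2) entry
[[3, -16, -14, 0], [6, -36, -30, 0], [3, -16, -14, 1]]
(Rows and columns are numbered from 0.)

R1 := 1/3·R1
  [ 1  -16/3  -14/3  0 ]
  [ 6    -36    -30  0 ]
  [ 3    -16    -14  1 ]
R2 := R2 − 6·R1
  [ 1  -16/3  -14/3  0 ]
  [ 0     -4     -2  0 ]
  [ 3    -16    -14  1 ]
R3 := R3 − 3·R1
  [ 1  -16/3  -14/3  0 ]
  [ 0     -4     -2  0 ]
  [ 0      0      0  1 ]
R2 := -1/4·R2
  [ 1  -16/3  -14/3  0 ]
  [ 0      1    1/2  0 ]
  [ 0      0      0  1 ]
R1 := R1 + 16/3·R2
  [ 1  0   -2  0 ]
  [ 0  1  1/2  0 ]
  [ 0  0    0  1 ]

1/2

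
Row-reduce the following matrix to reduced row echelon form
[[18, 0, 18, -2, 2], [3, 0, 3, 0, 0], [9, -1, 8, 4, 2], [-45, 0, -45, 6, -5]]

[[1, 0, 1, 0, 0], [0, 1, 1, 0, 0], [0, 0, 0, 1, 0], [0, 0, 0, 0, 1]]

r1 ← 1/18·r1
  [   1   0    1  -1/9  1/9 ]
  [   3   0    3     0    0 ]
  [   9  -1    8     4    2 ]
  [ -45   0  -45     6   -5 ]
r2 ← r2 − 3·r1
  [   1   0    1  -1/9   1/9 ]
  [   0   0    0   1/3  -1/3 ]
  [   9  -1    8     4     2 ]
  [ -45   0  -45     6    -5 ]
r3 ← r3 − 9·r1
  [   1   0    1  -1/9   1/9 ]
  [   0   0    0   1/3  -1/3 ]
  [   0  -1   -1     5     1 ]
  [ -45   0  -45     6    -5 ]
r4 ← r4 + 45·r1
  [ 1   0   1  -1/9   1/9 ]
  [ 0   0   0   1/3  -1/3 ]
  [ 0  -1  -1     5     1 ]
  [ 0   0   0     1     0 ]
r2 ↔ r3
  [ 1   0   1  -1/9   1/9 ]
  [ 0  -1  -1     5     1 ]
  [ 0   0   0   1/3  -1/3 ]
  [ 0   0   0     1     0 ]
r2 ← -1·r2
  [ 1  0  1  -1/9   1/9 ]
  [ 0  1  1    -5    -1 ]
  [ 0  0  0   1/3  -1/3 ]
  [ 0  0  0     1     0 ]
r3 ← 3·r3
  [ 1  0  1  -1/9  1/9 ]
  [ 0  1  1    -5   -1 ]
  [ 0  0  0     1   -1 ]
  [ 0  0  0     1    0 ]
r4 ← r4 − r3
  [ 1  0  1  -1/9  1/9 ]
  [ 0  1  1    -5   -1 ]
  [ 0  0  0     1   -1 ]
  [ 0  0  0     0    1 ]
r3 ← r3 + r4
  [ 1  0  1  -1/9  1/9 ]
  [ 0  1  1    -5   -1 ]
  [ 0  0  0     1    0 ]
  [ 0  0  0     0    1 ]
r2 ← r2 + r4
  [ 1  0  1  -1/9  1/9 ]
  [ 0  1  1    -5    0 ]
  [ 0  0  0     1    0 ]
  [ 0  0  0     0    1 ]
r1 ← r1 − 1/9·r4
  [ 1  0  1  -1/9  0 ]
  [ 0  1  1    -5  0 ]
  [ 0  0  0     1  0 ]
  [ 0  0  0     0  1 ]
r2 ← r2 + 5·r3
  [ 1  0  1  -1/9  0 ]
  [ 0  1  1     0  0 ]
  [ 0  0  0     1  0 ]
  [ 0  0  0     0  1 ]
r1 ← r1 + 1/9·r3
  [ 1  0  1  0  0 ]
  [ 0  1  1  0  0 ]
  [ 0  0  0  1  0 ]
  [ 0  0  0  0  1 ]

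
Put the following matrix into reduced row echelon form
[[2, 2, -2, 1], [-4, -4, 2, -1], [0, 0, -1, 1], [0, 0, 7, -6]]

r1 ← 1/2·r1
  [  1   1  -1  1/2 ]
  [ -4  -4   2   -1 ]
  [  0   0  -1    1 ]
  [  0   0   7   -6 ]
r2 ← r2 + 4·r1
  [ 1  1  -1  1/2 ]
  [ 0  0  -2    1 ]
  [ 0  0  -1    1 ]
  [ 0  0   7   -6 ]
r2 ← -1/2·r2
  [ 1  1  -1   1/2 ]
  [ 0  0   1  -1/2 ]
  [ 0  0  -1     1 ]
  [ 0  0   7    -6 ]
r3 ← r3 + r2
  [ 1  1  -1   1/2 ]
  [ 0  0   1  -1/2 ]
  [ 0  0   0   1/2 ]
  [ 0  0   7    -6 ]
r4 ← r4 − 7·r2
  [ 1  1  -1   1/2 ]
  [ 0  0   1  -1/2 ]
  [ 0  0   0   1/2 ]
  [ 0  0   0  -5/2 ]
r3 ← 2·r3
  [ 1  1  -1   1/2 ]
  [ 0  0   1  -1/2 ]
  [ 0  0   0     1 ]
  [ 0  0   0  -5/2 ]
r4 ← r4 + 5/2·r3
  [ 1  1  -1   1/2 ]
  [ 0  0   1  -1/2 ]
  [ 0  0   0     1 ]
  [ 0  0   0     0 ]
r2 ← r2 + 1/2·r3
  [ 1  1  -1  1/2 ]
  [ 0  0   1    0 ]
  [ 0  0   0    1 ]
  [ 0  0   0    0 ]
r1 ← r1 − 1/2·r3
  [ 1  1  -1  0 ]
  [ 0  0   1  0 ]
  [ 0  0   0  1 ]
  [ 0  0   0  0 ]
r1 ← r1 + r2
  [ 1  1  0  0 ]
  [ 0  0  1  0 ]
  [ 0  0  0  1 ]
  [ 0  0  0  0 ]

[[1, 1, 0, 0], [0, 0, 1, 0], [0, 0, 0, 1], [0, 0, 0, 0]]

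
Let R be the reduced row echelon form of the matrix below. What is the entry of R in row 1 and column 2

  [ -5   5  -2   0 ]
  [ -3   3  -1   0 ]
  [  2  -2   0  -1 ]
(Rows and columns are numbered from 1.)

Multiply R1 by -1/5.
Add 3 times R1 to R2.
Subtract 2 times R1 from R3.
Multiply R2 by 5.
Add 4/5 times R2 to R3.
Multiply R3 by -1.
Subtract 2/5 times R2 from R1.

-1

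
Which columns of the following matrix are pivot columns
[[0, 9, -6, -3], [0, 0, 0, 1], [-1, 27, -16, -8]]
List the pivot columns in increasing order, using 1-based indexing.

R1 <=> R3
  [ -1  27  -16  -8 ]
  [  0   0    0   1 ]
  [  0   9   -6  -3 ]
R1 → -1·R1
  [ 1  -27  16   8 ]
  [ 0    0   0   1 ]
  [ 0    9  -6  -3 ]
R2 <=> R3
  [ 1  -27  16   8 ]
  [ 0    9  -6  -3 ]
  [ 0    0   0   1 ]
R2 → 1/9·R2
  [ 1  -27    16     8 ]
  [ 0    1  -2/3  -1/3 ]
  [ 0    0     0     1 ]
R2 → R2 + 1/3·R3
  [ 1  -27    16  8 ]
  [ 0    1  -2/3  0 ]
  [ 0    0     0  1 ]
R1 → R1 − 8·R3
  [ 1  -27    16  0 ]
  [ 0    1  -2/3  0 ]
  [ 0    0     0  1 ]
R1 → R1 + 27·R2
  [ 1  0    -2  0 ]
  [ 0  1  -2/3  0 ]
  [ 0  0     0  1 ]
Pivot columns are the columns containing a leading 1.

1, 2, 4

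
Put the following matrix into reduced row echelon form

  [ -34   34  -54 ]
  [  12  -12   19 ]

Multiply R1 by -1/34.
  [  1   -1  27/17 ]
  [ 12  -12     19 ]
Subtract 12 times R1 from R2.
  [ 1  -1  27/17 ]
  [ 0   0  -1/17 ]
Multiply R2 by -17.
  [ 1  -1  27/17 ]
  [ 0   0      1 ]
Subtract 27/17 times R2 from R1.
  [ 1  -1  0 ]
  [ 0   0  1 ]

[[1, -1, 0], [0, 0, 1]]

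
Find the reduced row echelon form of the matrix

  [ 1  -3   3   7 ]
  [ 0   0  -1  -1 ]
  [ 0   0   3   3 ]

[[1, -3, 0, 4], [0, 0, 1, 1], [0, 0, 0, 0]]

R2 ← -1·R2
R3 ← R3 − 3·R2
R1 ← R1 − 3·R2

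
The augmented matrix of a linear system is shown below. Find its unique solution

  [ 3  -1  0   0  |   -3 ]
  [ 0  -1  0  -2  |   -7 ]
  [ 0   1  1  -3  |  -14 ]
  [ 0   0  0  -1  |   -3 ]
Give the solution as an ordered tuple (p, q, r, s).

(-2/3, 1, -6, 3)

Multiply ρ1 by 1/3.
  [ 1  -1/3  0   0  |   -1 ]
  [ 0    -1  0  -2  |   -7 ]
  [ 0     1  1  -3  |  -14 ]
  [ 0     0  0  -1  |   -3 ]
Multiply ρ2 by -1.
  [ 1  -1/3  0   0  |   -1 ]
  [ 0     1  0   2  |    7 ]
  [ 0     1  1  -3  |  -14 ]
  [ 0     0  0  -1  |   -3 ]
Subtract ρ2 from ρ3.
  [ 1  -1/3  0   0  |   -1 ]
  [ 0     1  0   2  |    7 ]
  [ 0     0  1  -5  |  -21 ]
  [ 0     0  0  -1  |   -3 ]
Multiply ρ4 by -1.
  [ 1  -1/3  0   0  |   -1 ]
  [ 0     1  0   2  |    7 ]
  [ 0     0  1  -5  |  -21 ]
  [ 0     0  0   1  |    3 ]
Add 5 times ρ4 to ρ3.
  [ 1  -1/3  0  0  |  -1 ]
  [ 0     1  0  2  |   7 ]
  [ 0     0  1  0  |  -6 ]
  [ 0     0  0  1  |   3 ]
Subtract 2 times ρ4 from ρ2.
  [ 1  -1/3  0  0  |  -1 ]
  [ 0     1  0  0  |   1 ]
  [ 0     0  1  0  |  -6 ]
  [ 0     0  0  1  |   3 ]
Add 1/3 times ρ2 to ρ1.
  [ 1  0  0  0  |  -2/3 ]
  [ 0  1  0  0  |     1 ]
  [ 0  0  1  0  |    -6 ]
  [ 0  0  0  1  |     3 ]
Reading off the last column: p = -2/3, q = 1, r = -6, s = 3.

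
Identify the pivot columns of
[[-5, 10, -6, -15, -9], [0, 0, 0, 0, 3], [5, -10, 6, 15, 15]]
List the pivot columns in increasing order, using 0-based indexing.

0, 4

r1 ← -1/5·r1
r3 ← r3 − 5·r1
r2 ← 1/3·r2
r3 ← r3 − 6·r2
r1 ← r1 − 9/5·r2
Pivot columns are the columns containing a leading 1.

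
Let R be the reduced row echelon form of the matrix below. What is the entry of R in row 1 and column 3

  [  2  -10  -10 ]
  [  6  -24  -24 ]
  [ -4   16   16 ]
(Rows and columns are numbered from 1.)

0

ρ1 -> 1/2·ρ1
  [  1   -5   -5 ]
  [  6  -24  -24 ]
  [ -4   16   16 ]
ρ2 -> ρ2 − 6·ρ1
  [  1  -5  -5 ]
  [  0   6   6 ]
  [ -4  16  16 ]
ρ3 -> ρ3 + 4·ρ1
  [ 1  -5  -5 ]
  [ 0   6   6 ]
  [ 0  -4  -4 ]
ρ2 -> 1/6·ρ2
  [ 1  -5  -5 ]
  [ 0   1   1 ]
  [ 0  -4  -4 ]
ρ3 -> ρ3 + 4·ρ2
  [ 1  -5  -5 ]
  [ 0   1   1 ]
  [ 0   0   0 ]
ρ1 -> ρ1 + 5·ρ2
  [ 1  0  0 ]
  [ 0  1  1 ]
  [ 0  0  0 ]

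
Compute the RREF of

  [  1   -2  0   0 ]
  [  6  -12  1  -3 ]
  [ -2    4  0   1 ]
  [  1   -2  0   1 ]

[[1, -2, 0, 0], [0, 0, 1, 0], [0, 0, 0, 1], [0, 0, 0, 0]]

R2 -> R2 − 6·R1
  [  1  -2  0   0 ]
  [  0   0  1  -3 ]
  [ -2   4  0   1 ]
  [  1  -2  0   1 ]
R3 -> R3 + 2·R1
  [ 1  -2  0   0 ]
  [ 0   0  1  -3 ]
  [ 0   0  0   1 ]
  [ 1  -2  0   1 ]
R4 -> R4 − R1
  [ 1  -2  0   0 ]
  [ 0   0  1  -3 ]
  [ 0   0  0   1 ]
  [ 0   0  0   1 ]
R4 -> R4 − R3
  [ 1  -2  0   0 ]
  [ 0   0  1  -3 ]
  [ 0   0  0   1 ]
  [ 0   0  0   0 ]
R2 -> R2 + 3·R3
  [ 1  -2  0  0 ]
  [ 0   0  1  0 ]
  [ 0   0  0  1 ]
  [ 0   0  0  0 ]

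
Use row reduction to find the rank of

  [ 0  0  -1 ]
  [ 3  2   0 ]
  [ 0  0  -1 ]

rank = 2

r1 <-> r2
  [ 3  2   0 ]
  [ 0  0  -1 ]
  [ 0  0  -1 ]
r1 ← 1/3·r1
  [ 1  2/3   0 ]
  [ 0    0  -1 ]
  [ 0    0  -1 ]
r2 ← -1·r2
  [ 1  2/3   0 ]
  [ 0    0   1 ]
  [ 0    0  -1 ]
r3 ← r3 + r2
  [ 1  2/3  0 ]
  [ 0    0  1 ]
  [ 0    0  0 ]
The reduced form has 2 nonzero rows.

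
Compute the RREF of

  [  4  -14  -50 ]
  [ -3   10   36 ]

[[1, 0, -2], [0, 1, 3]]

R1 → 1/4·R1
  [  1  -7/2  -25/2 ]
  [ -3    10     36 ]
R2 → R2 + 3·R1
  [ 1  -7/2  -25/2 ]
  [ 0  -1/2   -3/2 ]
R2 → -2·R2
  [ 1  -7/2  -25/2 ]
  [ 0     1      3 ]
R1 → R1 + 7/2·R2
  [ 1  0  -2 ]
  [ 0  1   3 ]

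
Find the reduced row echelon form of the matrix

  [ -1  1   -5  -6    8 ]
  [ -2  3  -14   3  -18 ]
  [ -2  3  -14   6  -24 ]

[[1, 0, 1, 0, 0], [0, 1, -4, 0, -4], [0, 0, 0, 1, -2]]

R1 := -1·R1
  [  1  -1    5  6   -8 ]
  [ -2   3  -14  3  -18 ]
  [ -2   3  -14  6  -24 ]
R2 := R2 + 2·R1
  [  1  -1    5   6   -8 ]
  [  0   1   -4  15  -34 ]
  [ -2   3  -14   6  -24 ]
R3 := R3 + 2·R1
  [ 1  -1   5   6   -8 ]
  [ 0   1  -4  15  -34 ]
  [ 0   1  -4  18  -40 ]
R3 := R3 − R2
  [ 1  -1   5   6   -8 ]
  [ 0   1  -4  15  -34 ]
  [ 0   0   0   3   -6 ]
R3 := 1/3·R3
  [ 1  -1   5   6   -8 ]
  [ 0   1  -4  15  -34 ]
  [ 0   0   0   1   -2 ]
R2 := R2 − 15·R3
  [ 1  -1   5  6  -8 ]
  [ 0   1  -4  0  -4 ]
  [ 0   0   0  1  -2 ]
R1 := R1 − 6·R3
  [ 1  -1   5  0   4 ]
  [ 0   1  -4  0  -4 ]
  [ 0   0   0  1  -2 ]
R1 := R1 + R2
  [ 1  0   1  0   0 ]
  [ 0  1  -4  0  -4 ]
  [ 0  0   0  1  -2 ]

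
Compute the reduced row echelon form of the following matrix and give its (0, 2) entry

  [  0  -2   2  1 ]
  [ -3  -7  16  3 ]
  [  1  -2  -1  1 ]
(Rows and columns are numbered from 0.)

-3

ρ1 <=> ρ2
  [ -3  -7  16  3 ]
  [  0  -2   2  1 ]
  [  1  -2  -1  1 ]
ρ1 ← -1/3·ρ1
  [ 1  7/3  -16/3  -1 ]
  [ 0   -2      2   1 ]
  [ 1   -2     -1   1 ]
ρ3 ← ρ3 − ρ1
  [ 1    7/3  -16/3  -1 ]
  [ 0     -2      2   1 ]
  [ 0  -13/3   13/3   2 ]
ρ2 ← -1/2·ρ2
  [ 1    7/3  -16/3    -1 ]
  [ 0      1     -1  -1/2 ]
  [ 0  -13/3   13/3     2 ]
ρ3 ← ρ3 + 13/3·ρ2
  [ 1  7/3  -16/3    -1 ]
  [ 0    1     -1  -1/2 ]
  [ 0    0      0  -1/6 ]
ρ3 ← -6·ρ3
  [ 1  7/3  -16/3    -1 ]
  [ 0    1     -1  -1/2 ]
  [ 0    0      0     1 ]
ρ2 ← ρ2 + 1/2·ρ3
  [ 1  7/3  -16/3  -1 ]
  [ 0    1     -1   0 ]
  [ 0    0      0   1 ]
ρ1 ← ρ1 + ρ3
  [ 1  7/3  -16/3  0 ]
  [ 0    1     -1  0 ]
  [ 0    0      0  1 ]
ρ1 ← ρ1 − 7/3·ρ2
  [ 1  0  -3  0 ]
  [ 0  1  -1  0 ]
  [ 0  0   0  1 ]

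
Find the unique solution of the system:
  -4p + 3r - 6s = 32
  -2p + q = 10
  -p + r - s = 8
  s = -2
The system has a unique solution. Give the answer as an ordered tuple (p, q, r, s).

Form the augmented matrix and row-reduce:
  [ -4  0  3  -6  |  32 ]
  [ -2  1  0   0  |  10 ]
  [ -1  0  1  -1  |   8 ]
  [  0  0  0   1  |  -2 ]
R1 ← -1/4·R1
  [  1  0  -3/4  3/2  |  -8 ]
  [ -2  1     0    0  |  10 ]
  [ -1  0     1   -1  |   8 ]
  [  0  0     0    1  |  -2 ]
R2 ← R2 + 2·R1
  [  1  0  -3/4  3/2  |  -8 ]
  [  0  1  -3/2    3  |  -6 ]
  [ -1  0     1   -1  |   8 ]
  [  0  0     0    1  |  -2 ]
R3 ← R3 + R1
  [ 1  0  -3/4  3/2  |  -8 ]
  [ 0  1  -3/2    3  |  -6 ]
  [ 0  0   1/4  1/2  |   0 ]
  [ 0  0     0    1  |  -2 ]
R3 ← 4·R3
  [ 1  0  -3/4  3/2  |  -8 ]
  [ 0  1  -3/2    3  |  -6 ]
  [ 0  0     1    2  |   0 ]
  [ 0  0     0    1  |  -2 ]
R3 ← R3 − 2·R4
  [ 1  0  -3/4  3/2  |  -8 ]
  [ 0  1  -3/2    3  |  -6 ]
  [ 0  0     1    0  |   4 ]
  [ 0  0     0    1  |  -2 ]
R2 ← R2 − 3·R4
  [ 1  0  -3/4  3/2  |  -8 ]
  [ 0  1  -3/2    0  |   0 ]
  [ 0  0     1    0  |   4 ]
  [ 0  0     0    1  |  -2 ]
R1 ← R1 − 3/2·R4
  [ 1  0  -3/4  0  |  -5 ]
  [ 0  1  -3/2  0  |   0 ]
  [ 0  0     1  0  |   4 ]
  [ 0  0     0  1  |  -2 ]
R2 ← R2 + 3/2·R3
  [ 1  0  -3/4  0  |  -5 ]
  [ 0  1     0  0  |   6 ]
  [ 0  0     1  0  |   4 ]
  [ 0  0     0  1  |  -2 ]
R1 ← R1 + 3/4·R3
  [ 1  0  0  0  |  -2 ]
  [ 0  1  0  0  |   6 ]
  [ 0  0  1  0  |   4 ]
  [ 0  0  0  1  |  -2 ]
Reading off the last column: p = -2, q = 6, r = 4, s = -2.

(-2, 6, 4, -2)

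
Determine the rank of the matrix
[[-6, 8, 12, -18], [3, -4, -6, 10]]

rank = 2

R1 -> -1/6·R1
  [ 1  -4/3  -2   3 ]
  [ 3    -4  -6  10 ]
R2 -> R2 − 3·R1
  [ 1  -4/3  -2  3 ]
  [ 0     0   0  1 ]
R1 -> R1 − 3·R2
  [ 1  -4/3  -2  0 ]
  [ 0     0   0  1 ]
The reduced form has 2 nonzero rows.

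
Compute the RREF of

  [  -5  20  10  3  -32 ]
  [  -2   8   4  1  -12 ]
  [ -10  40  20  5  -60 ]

[[1, -4, -2, 0, 4], [0, 0, 0, 1, -4], [0, 0, 0, 0, 0]]

R1 ← -1/5·R1
  [   1  -4  -2  -3/5  32/5 ]
  [  -2   8   4     1   -12 ]
  [ -10  40  20     5   -60 ]
R2 ← R2 + 2·R1
  [   1  -4  -2  -3/5  32/5 ]
  [   0   0   0  -1/5   4/5 ]
  [ -10  40  20     5   -60 ]
R3 ← R3 + 10·R1
  [ 1  -4  -2  -3/5  32/5 ]
  [ 0   0   0  -1/5   4/5 ]
  [ 0   0   0    -1     4 ]
R2 ← -5·R2
  [ 1  -4  -2  -3/5  32/5 ]
  [ 0   0   0     1    -4 ]
  [ 0   0   0    -1     4 ]
R3 ← R3 + R2
  [ 1  -4  -2  -3/5  32/5 ]
  [ 0   0   0     1    -4 ]
  [ 0   0   0     0     0 ]
R1 ← R1 + 3/5·R2
  [ 1  -4  -2  0   4 ]
  [ 0   0   0  1  -4 ]
  [ 0   0   0  0   0 ]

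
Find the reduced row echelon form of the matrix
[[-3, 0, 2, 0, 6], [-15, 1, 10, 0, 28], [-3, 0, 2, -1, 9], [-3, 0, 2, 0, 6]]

ρ1 ← -1/3·ρ1
  [   1  0  -2/3   0  -2 ]
  [ -15  1    10   0  28 ]
  [  -3  0     2  -1   9 ]
  [  -3  0     2   0   6 ]
ρ2 ← ρ2 + 15·ρ1
  [  1  0  -2/3   0  -2 ]
  [  0  1     0   0  -2 ]
  [ -3  0     2  -1   9 ]
  [ -3  0     2   0   6 ]
ρ3 ← ρ3 + 3·ρ1
  [  1  0  -2/3   0  -2 ]
  [  0  1     0   0  -2 ]
  [  0  0     0  -1   3 ]
  [ -3  0     2   0   6 ]
ρ4 ← ρ4 + 3·ρ1
  [ 1  0  -2/3   0  -2 ]
  [ 0  1     0   0  -2 ]
  [ 0  0     0  -1   3 ]
  [ 0  0     0   0   0 ]
ρ3 ← -1·ρ3
  [ 1  0  -2/3  0  -2 ]
  [ 0  1     0  0  -2 ]
  [ 0  0     0  1  -3 ]
  [ 0  0     0  0   0 ]

[[1, 0, -2/3, 0, -2], [0, 1, 0, 0, -2], [0, 0, 0, 1, -3], [0, 0, 0, 0, 0]]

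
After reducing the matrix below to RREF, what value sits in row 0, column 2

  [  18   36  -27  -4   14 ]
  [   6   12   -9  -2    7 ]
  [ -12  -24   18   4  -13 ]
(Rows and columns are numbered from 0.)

-3/2

r1 -> 1/18·r1
  [   1    2  -3/2  -2/9  7/9 ]
  [   6   12    -9    -2    7 ]
  [ -12  -24    18     4  -13 ]
r2 -> r2 − 6·r1
  [   1    2  -3/2  -2/9  7/9 ]
  [   0    0     0  -2/3  7/3 ]
  [ -12  -24    18     4  -13 ]
r3 -> r3 + 12·r1
  [ 1  2  -3/2  -2/9    7/9 ]
  [ 0  0     0  -2/3    7/3 ]
  [ 0  0     0   4/3  -11/3 ]
r2 -> -3/2·r2
  [ 1  2  -3/2  -2/9    7/9 ]
  [ 0  0     0     1   -7/2 ]
  [ 0  0     0   4/3  -11/3 ]
r3 -> r3 − 4/3·r2
  [ 1  2  -3/2  -2/9   7/9 ]
  [ 0  0     0     1  -7/2 ]
  [ 0  0     0     0     1 ]
r2 -> r2 + 7/2·r3
  [ 1  2  -3/2  -2/9  7/9 ]
  [ 0  0     0     1    0 ]
  [ 0  0     0     0    1 ]
r1 -> r1 − 7/9·r3
  [ 1  2  -3/2  -2/9  0 ]
  [ 0  0     0     1  0 ]
  [ 0  0     0     0  1 ]
r1 -> r1 + 2/9·r2
  [ 1  2  -3/2  0  0 ]
  [ 0  0     0  1  0 ]
  [ 0  0     0  0  1 ]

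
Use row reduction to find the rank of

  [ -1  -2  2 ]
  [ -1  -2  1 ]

rank = 2

R1 := -1·R1
  [  1   2  -2 ]
  [ -1  -2   1 ]
R2 := R2 + R1
  [ 1  2  -2 ]
  [ 0  0  -1 ]
R2 := -1·R2
  [ 1  2  -2 ]
  [ 0  0   1 ]
R1 := R1 + 2·R2
  [ 1  2  0 ]
  [ 0  0  1 ]
The reduced form has 2 nonzero rows.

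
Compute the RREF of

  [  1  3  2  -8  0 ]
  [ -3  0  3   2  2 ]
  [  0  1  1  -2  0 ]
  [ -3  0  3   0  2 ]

R2 ← R2 + 3·R1
  [  1  3  2   -8  0 ]
  [  0  9  9  -22  2 ]
  [  0  1  1   -2  0 ]
  [ -3  0  3    0  2 ]
R4 ← R4 + 3·R1
  [ 1  3  2   -8  0 ]
  [ 0  9  9  -22  2 ]
  [ 0  1  1   -2  0 ]
  [ 0  9  9  -24  2 ]
R2 ← 1/9·R2
  [ 1  3  2     -8    0 ]
  [ 0  1  1  -22/9  2/9 ]
  [ 0  1  1     -2    0 ]
  [ 0  9  9    -24    2 ]
R3 ← R3 − R2
  [ 1  3  2     -8     0 ]
  [ 0  1  1  -22/9   2/9 ]
  [ 0  0  0    4/9  -2/9 ]
  [ 0  9  9    -24     2 ]
R4 ← R4 − 9·R2
  [ 1  3  2     -8     0 ]
  [ 0  1  1  -22/9   2/9 ]
  [ 0  0  0    4/9  -2/9 ]
  [ 0  0  0     -2     0 ]
R3 ← 9/4·R3
  [ 1  3  2     -8     0 ]
  [ 0  1  1  -22/9   2/9 ]
  [ 0  0  0      1  -1/2 ]
  [ 0  0  0     -2     0 ]
R4 ← R4 + 2·R3
  [ 1  3  2     -8     0 ]
  [ 0  1  1  -22/9   2/9 ]
  [ 0  0  0      1  -1/2 ]
  [ 0  0  0      0    -1 ]
R4 ← -1·R4
  [ 1  3  2     -8     0 ]
  [ 0  1  1  -22/9   2/9 ]
  [ 0  0  0      1  -1/2 ]
  [ 0  0  0      0     1 ]
R3 ← R3 + 1/2·R4
  [ 1  3  2     -8    0 ]
  [ 0  1  1  -22/9  2/9 ]
  [ 0  0  0      1    0 ]
  [ 0  0  0      0    1 ]
R2 ← R2 − 2/9·R4
  [ 1  3  2     -8  0 ]
  [ 0  1  1  -22/9  0 ]
  [ 0  0  0      1  0 ]
  [ 0  0  0      0  1 ]
R2 ← R2 + 22/9·R3
  [ 1  3  2  -8  0 ]
  [ 0  1  1   0  0 ]
  [ 0  0  0   1  0 ]
  [ 0  0  0   0  1 ]
R1 ← R1 + 8·R3
  [ 1  3  2  0  0 ]
  [ 0  1  1  0  0 ]
  [ 0  0  0  1  0 ]
  [ 0  0  0  0  1 ]
R1 ← R1 − 3·R2
  [ 1  0  -1  0  0 ]
  [ 0  1   1  0  0 ]
  [ 0  0   0  1  0 ]
  [ 0  0   0  0  1 ]

[[1, 0, -1, 0, 0], [0, 1, 1, 0, 0], [0, 0, 0, 1, 0], [0, 0, 0, 0, 1]]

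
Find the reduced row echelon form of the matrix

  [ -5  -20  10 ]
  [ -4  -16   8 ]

[[1, 4, -2], [0, 0, 0]]

Multiply r1 by -1/5.
  [  1    4  -2 ]
  [ -4  -16   8 ]
Add 4 times r1 to r2.
  [ 1  4  -2 ]
  [ 0  0   0 ]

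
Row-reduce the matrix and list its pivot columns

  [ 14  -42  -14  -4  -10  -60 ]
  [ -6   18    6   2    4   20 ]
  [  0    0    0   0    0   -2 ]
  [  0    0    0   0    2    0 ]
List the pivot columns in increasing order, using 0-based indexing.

r1 ← 1/14·r1
  [  1  -3  -1  -2/7  -5/7  -30/7 ]
  [ -6  18   6     2     4     20 ]
  [  0   0   0     0     0     -2 ]
  [  0   0   0     0     2      0 ]
r2 ← r2 + 6·r1
  [ 1  -3  -1  -2/7  -5/7  -30/7 ]
  [ 0   0   0   2/7  -2/7  -40/7 ]
  [ 0   0   0     0     0     -2 ]
  [ 0   0   0     0     2      0 ]
r2 ← 7/2·r2
  [ 1  -3  -1  -2/7  -5/7  -30/7 ]
  [ 0   0   0     1    -1    -20 ]
  [ 0   0   0     0     0     -2 ]
  [ 0   0   0     0     2      0 ]
r3 <-> r4
  [ 1  -3  -1  -2/7  -5/7  -30/7 ]
  [ 0   0   0     1    -1    -20 ]
  [ 0   0   0     0     2      0 ]
  [ 0   0   0     0     0     -2 ]
r3 ← 1/2·r3
  [ 1  -3  -1  -2/7  -5/7  -30/7 ]
  [ 0   0   0     1    -1    -20 ]
  [ 0   0   0     0     1      0 ]
  [ 0   0   0     0     0     -2 ]
r4 ← -1/2·r4
  [ 1  -3  -1  -2/7  -5/7  -30/7 ]
  [ 0   0   0     1    -1    -20 ]
  [ 0   0   0     0     1      0 ]
  [ 0   0   0     0     0      1 ]
r2 ← r2 + 20·r4
  [ 1  -3  -1  -2/7  -5/7  -30/7 ]
  [ 0   0   0     1    -1      0 ]
  [ 0   0   0     0     1      0 ]
  [ 0   0   0     0     0      1 ]
r1 ← r1 + 30/7·r4
  [ 1  -3  -1  -2/7  -5/7  0 ]
  [ 0   0   0     1    -1  0 ]
  [ 0   0   0     0     1  0 ]
  [ 0   0   0     0     0  1 ]
r2 ← r2 + r3
  [ 1  -3  -1  -2/7  -5/7  0 ]
  [ 0   0   0     1     0  0 ]
  [ 0   0   0     0     1  0 ]
  [ 0   0   0     0     0  1 ]
r1 ← r1 + 5/7·r3
  [ 1  -3  -1  -2/7  0  0 ]
  [ 0   0   0     1  0  0 ]
  [ 0   0   0     0  1  0 ]
  [ 0   0   0     0  0  1 ]
r1 ← r1 + 2/7·r2
  [ 1  -3  -1  0  0  0 ]
  [ 0   0   0  1  0  0 ]
  [ 0   0   0  0  1  0 ]
  [ 0   0   0  0  0  1 ]
Pivot columns are the columns containing a leading 1.

0, 3, 4, 5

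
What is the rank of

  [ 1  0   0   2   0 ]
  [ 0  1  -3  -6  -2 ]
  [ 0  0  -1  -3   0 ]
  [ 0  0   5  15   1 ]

rank = 4

Multiply R3 by -1.
  [ 1  0   0   2   0 ]
  [ 0  1  -3  -6  -2 ]
  [ 0  0   1   3   0 ]
  [ 0  0   5  15   1 ]
Subtract 5 times R3 from R4.
  [ 1  0   0   2   0 ]
  [ 0  1  -3  -6  -2 ]
  [ 0  0   1   3   0 ]
  [ 0  0   0   0   1 ]
Add 2 times R4 to R2.
  [ 1  0   0   2  0 ]
  [ 0  1  -3  -6  0 ]
  [ 0  0   1   3  0 ]
  [ 0  0   0   0  1 ]
Add 3 times R3 to R2.
  [ 1  0  0  2  0 ]
  [ 0  1  0  3  0 ]
  [ 0  0  1  3  0 ]
  [ 0  0  0  0  1 ]
The reduced form has 4 nonzero rows.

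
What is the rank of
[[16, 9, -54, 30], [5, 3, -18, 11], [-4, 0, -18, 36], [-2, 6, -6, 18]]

rank = 3

Multiply r1 by 1/16.
  [  1  9/16  -27/8  15/8 ]
  [  5     3    -18    11 ]
  [ -4     0    -18    36 ]
  [ -2     6     -6    18 ]
Subtract 5 times r1 from r2.
  [  1  9/16  -27/8  15/8 ]
  [  0  3/16   -9/8  13/8 ]
  [ -4     0    -18    36 ]
  [ -2     6     -6    18 ]
Add 4 times r1 to r3.
  [  1  9/16  -27/8  15/8 ]
  [  0  3/16   -9/8  13/8 ]
  [  0   9/4  -63/2  87/2 ]
  [ -2     6     -6    18 ]
Add 2 times r1 to r4.
  [ 1  9/16  -27/8  15/8 ]
  [ 0  3/16   -9/8  13/8 ]
  [ 0   9/4  -63/2  87/2 ]
  [ 0  57/8  -51/4  87/4 ]
Multiply r2 by 16/3.
  [ 1  9/16  -27/8  15/8 ]
  [ 0     1     -6  26/3 ]
  [ 0   9/4  -63/2  87/2 ]
  [ 0  57/8  -51/4  87/4 ]
Subtract 9/4 times r2 from r3.
  [ 1  9/16  -27/8  15/8 ]
  [ 0     1     -6  26/3 ]
  [ 0     0    -18    24 ]
  [ 0  57/8  -51/4  87/4 ]
Subtract 57/8 times r2 from r4.
  [ 1  9/16  -27/8  15/8 ]
  [ 0     1     -6  26/3 ]
  [ 0     0    -18    24 ]
  [ 0     0     30   -40 ]
Multiply r3 by -1/18.
  [ 1  9/16  -27/8  15/8 ]
  [ 0     1     -6  26/3 ]
  [ 0     0      1  -4/3 ]
  [ 0     0     30   -40 ]
Subtract 30 times r3 from r4.
  [ 1  9/16  -27/8  15/8 ]
  [ 0     1     -6  26/3 ]
  [ 0     0      1  -4/3 ]
  [ 0     0      0     0 ]
Add 6 times r3 to r2.
  [ 1  9/16  -27/8  15/8 ]
  [ 0     1      0   2/3 ]
  [ 0     0      1  -4/3 ]
  [ 0     0      0     0 ]
Add 27/8 times r3 to r1.
  [ 1  9/16  0  -21/8 ]
  [ 0     1  0    2/3 ]
  [ 0     0  1   -4/3 ]
  [ 0     0  0      0 ]
Subtract 9/16 times r2 from r1.
  [ 1  0  0    -3 ]
  [ 0  1  0   2/3 ]
  [ 0  0  1  -4/3 ]
  [ 0  0  0     0 ]
The reduced form has 3 nonzero rows.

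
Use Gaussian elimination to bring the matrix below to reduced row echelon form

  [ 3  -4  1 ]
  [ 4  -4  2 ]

[[1, 0, 1], [0, 1, 1/2]]

R1 := 1/3·R1
  [ 1  -4/3  1/3 ]
  [ 4    -4    2 ]
R2 := R2 − 4·R1
  [ 1  -4/3  1/3 ]
  [ 0   4/3  2/3 ]
R2 := 3/4·R2
  [ 1  -4/3  1/3 ]
  [ 0     1  1/2 ]
R1 := R1 + 4/3·R2
  [ 1  0    1 ]
  [ 0  1  1/2 ]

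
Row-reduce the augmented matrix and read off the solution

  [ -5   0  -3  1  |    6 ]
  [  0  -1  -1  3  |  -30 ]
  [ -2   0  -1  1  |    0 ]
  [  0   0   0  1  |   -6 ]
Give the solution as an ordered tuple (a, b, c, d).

R1 ← -1/5·R1
R3 ← R3 + 2·R1
R2 ← -1·R2
R3 ← 5·R3
R3 ← R3 − 3·R4
R2 ← R2 + 3·R4
R1 ← R1 + 1/5·R4
R2 ← R2 − R3
R1 ← R1 − 3/5·R3
Reading off the last column: a = -6, b = 6, c = 6, d = -6.

(-6, 6, 6, -6)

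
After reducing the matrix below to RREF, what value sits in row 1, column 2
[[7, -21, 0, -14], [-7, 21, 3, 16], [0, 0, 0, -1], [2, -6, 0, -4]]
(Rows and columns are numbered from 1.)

-3

R1 → 1/7·R1
  [  1  -3  0  -2 ]
  [ -7  21  3  16 ]
  [  0   0  0  -1 ]
  [  2  -6  0  -4 ]
R2 → R2 + 7·R1
  [ 1  -3  0  -2 ]
  [ 0   0  3   2 ]
  [ 0   0  0  -1 ]
  [ 2  -6  0  -4 ]
R4 → R4 − 2·R1
  [ 1  -3  0  -2 ]
  [ 0   0  3   2 ]
  [ 0   0  0  -1 ]
  [ 0   0  0   0 ]
R2 → 1/3·R2
  [ 1  -3  0   -2 ]
  [ 0   0  1  2/3 ]
  [ 0   0  0   -1 ]
  [ 0   0  0    0 ]
R3 → -1·R3
  [ 1  -3  0   -2 ]
  [ 0   0  1  2/3 ]
  [ 0   0  0    1 ]
  [ 0   0  0    0 ]
R2 → R2 − 2/3·R3
  [ 1  -3  0  -2 ]
  [ 0   0  1   0 ]
  [ 0   0  0   1 ]
  [ 0   0  0   0 ]
R1 → R1 + 2·R3
  [ 1  -3  0  0 ]
  [ 0   0  1  0 ]
  [ 0   0  0  1 ]
  [ 0   0  0  0 ]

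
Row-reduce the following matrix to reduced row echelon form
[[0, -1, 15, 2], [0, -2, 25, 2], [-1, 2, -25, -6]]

R1 <=> R3
R1 -> -1·R1
R2 -> -1/2·R2
R3 -> R3 + R2
R3 -> 2/5·R3
R2 -> R2 + 25/2·R3
R1 -> R1 − 25·R3
R1 -> R1 + 2·R2

[[1, 0, 0, 4], [0, 1, 0, 4], [0, 0, 1, 2/5]]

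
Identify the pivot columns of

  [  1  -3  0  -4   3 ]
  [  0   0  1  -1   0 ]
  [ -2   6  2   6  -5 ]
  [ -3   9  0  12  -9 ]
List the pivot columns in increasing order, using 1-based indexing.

R3 → R3 + 2·R1
  [  1  -3  0  -4   3 ]
  [  0   0  1  -1   0 ]
  [  0   0  2  -2   1 ]
  [ -3   9  0  12  -9 ]
R4 → R4 + 3·R1
  [ 1  -3  0  -4  3 ]
  [ 0   0  1  -1  0 ]
  [ 0   0  2  -2  1 ]
  [ 0   0  0   0  0 ]
R3 → R3 − 2·R2
  [ 1  -3  0  -4  3 ]
  [ 0   0  1  -1  0 ]
  [ 0   0  0   0  1 ]
  [ 0   0  0   0  0 ]
R1 → R1 − 3·R3
  [ 1  -3  0  -4  0 ]
  [ 0   0  1  -1  0 ]
  [ 0   0  0   0  1 ]
  [ 0   0  0   0  0 ]
Pivot columns are the columns containing a leading 1.

1, 3, 5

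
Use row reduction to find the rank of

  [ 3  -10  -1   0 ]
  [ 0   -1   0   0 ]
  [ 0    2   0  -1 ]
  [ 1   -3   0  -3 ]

rank = 4

Multiply R1 by 1/3.
Subtract R1 from R4.
Multiply R2 by -1.
Subtract 2 times R2 from R3.
Subtract 1/3 times R2 from R4.
Swap R3 and R4.
Multiply R3 by 3.
Multiply R4 by -1.
Add 9 times R4 to R3.
Add 1/3 times R3 to R1.
Add 10/3 times R2 to R1.
The reduced form has 4 nonzero rows.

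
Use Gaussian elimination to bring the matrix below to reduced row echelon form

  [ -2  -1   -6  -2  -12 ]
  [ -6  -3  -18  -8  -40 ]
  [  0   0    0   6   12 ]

R1 ← -1/2·R1
  [  1  1/2    3   1    6 ]
  [ -6   -3  -18  -8  -40 ]
  [  0    0    0   6   12 ]
R2 ← R2 + 6·R1
  [ 1  1/2  3   1   6 ]
  [ 0    0  0  -2  -4 ]
  [ 0    0  0   6  12 ]
R2 ← -1/2·R2
  [ 1  1/2  3  1   6 ]
  [ 0    0  0  1   2 ]
  [ 0    0  0  6  12 ]
R3 ← R3 − 6·R2
  [ 1  1/2  3  1  6 ]
  [ 0    0  0  1  2 ]
  [ 0    0  0  0  0 ]
R1 ← R1 − R2
  [ 1  1/2  3  0  4 ]
  [ 0    0  0  1  2 ]
  [ 0    0  0  0  0 ]

[[1, 1/2, 3, 0, 4], [0, 0, 0, 1, 2], [0, 0, 0, 0, 0]]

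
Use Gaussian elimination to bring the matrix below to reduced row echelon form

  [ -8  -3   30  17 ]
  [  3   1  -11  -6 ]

[[1, 0, -3, -1], [0, 1, -2, -3]]

R1 := -1/8·R1
  [ 1  3/8  -15/4  -17/8 ]
  [ 3    1    -11     -6 ]
R2 := R2 − 3·R1
  [ 1   3/8  -15/4  -17/8 ]
  [ 0  -1/8    1/4    3/8 ]
R2 := -8·R2
  [ 1  3/8  -15/4  -17/8 ]
  [ 0    1     -2     -3 ]
R1 := R1 − 3/8·R2
  [ 1  0  -3  -1 ]
  [ 0  1  -2  -3 ]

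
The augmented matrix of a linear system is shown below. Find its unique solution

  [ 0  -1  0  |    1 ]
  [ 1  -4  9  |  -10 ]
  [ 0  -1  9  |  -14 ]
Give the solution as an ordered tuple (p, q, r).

r1 <=> r2
r2 := -1·r2
r3 := r3 + r2
r3 := 1/9·r3
r1 := r1 − 9·r3
r1 := r1 + 4·r2
Reading off the last column: p = 1, q = -1, r = -5/3.

(1, -1, -5/3)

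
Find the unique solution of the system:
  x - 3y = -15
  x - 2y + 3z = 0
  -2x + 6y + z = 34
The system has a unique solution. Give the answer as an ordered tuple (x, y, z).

Form the augmented matrix and row-reduce:
  [  1  -3  0  |  -15 ]
  [  1  -2  3  |    0 ]
  [ -2   6  1  |   34 ]
R2 → R2 − R1
  [  1  -3  0  |  -15 ]
  [  0   1  3  |   15 ]
  [ -2   6  1  |   34 ]
R3 → R3 + 2·R1
  [ 1  -3  0  |  -15 ]
  [ 0   1  3  |   15 ]
  [ 0   0  1  |    4 ]
R2 → R2 − 3·R3
  [ 1  -3  0  |  -15 ]
  [ 0   1  0  |    3 ]
  [ 0   0  1  |    4 ]
R1 → R1 + 3·R2
  [ 1  0  0  |  -6 ]
  [ 0  1  0  |   3 ]
  [ 0  0  1  |   4 ]
Reading off the last column: x = -6, y = 3, z = 4.

(-6, 3, 4)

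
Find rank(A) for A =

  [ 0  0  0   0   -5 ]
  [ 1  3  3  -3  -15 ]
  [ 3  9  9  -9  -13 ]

R1 ↔ R2
  [ 1  3  3  -3  -15 ]
  [ 0  0  0   0   -5 ]
  [ 3  9  9  -9  -13 ]
R3 ← R3 − 3·R1
  [ 1  3  3  -3  -15 ]
  [ 0  0  0   0   -5 ]
  [ 0  0  0   0   32 ]
R2 ← -1/5·R2
  [ 1  3  3  -3  -15 ]
  [ 0  0  0   0    1 ]
  [ 0  0  0   0   32 ]
R3 ← R3 − 32·R2
  [ 1  3  3  -3  -15 ]
  [ 0  0  0   0    1 ]
  [ 0  0  0   0    0 ]
R1 ← R1 + 15·R2
  [ 1  3  3  -3  0 ]
  [ 0  0  0   0  1 ]
  [ 0  0  0   0  0 ]
The reduced form has 2 nonzero rows.

rank = 2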